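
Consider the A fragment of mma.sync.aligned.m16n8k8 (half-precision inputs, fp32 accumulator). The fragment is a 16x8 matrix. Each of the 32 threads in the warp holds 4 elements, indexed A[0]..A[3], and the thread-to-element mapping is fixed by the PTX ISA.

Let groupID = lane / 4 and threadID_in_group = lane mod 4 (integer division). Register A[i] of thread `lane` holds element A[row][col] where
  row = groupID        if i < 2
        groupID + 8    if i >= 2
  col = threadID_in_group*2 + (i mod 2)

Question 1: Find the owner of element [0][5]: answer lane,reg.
r:0=>grp=0,rB=0  c:5=>tig=2,lo=1
L=0*4+2=2  i=0*2+1=1

2,1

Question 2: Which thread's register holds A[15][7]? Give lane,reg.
r:15=>grp=7,rB=1  c:7=>tig=3,lo=1
L=7*4+3=31  i=1*2+1=3

31,3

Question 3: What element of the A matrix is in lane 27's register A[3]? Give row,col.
14,7

lane 27⇒27/4=6, 27 mod 4=3
i=3  r:6+8⇒14  c:2·3+1⇒7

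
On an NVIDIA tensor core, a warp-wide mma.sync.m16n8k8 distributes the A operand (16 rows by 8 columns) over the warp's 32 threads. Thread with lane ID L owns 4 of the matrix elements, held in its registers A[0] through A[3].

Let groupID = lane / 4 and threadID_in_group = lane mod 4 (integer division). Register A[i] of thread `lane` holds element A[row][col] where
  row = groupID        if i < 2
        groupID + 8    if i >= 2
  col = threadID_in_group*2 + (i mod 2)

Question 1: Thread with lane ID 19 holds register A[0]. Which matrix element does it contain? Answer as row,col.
4,6

lane 19→19/4=4, 19 mod 4=3
i=0  r:4+0→4  c:2·3+0→6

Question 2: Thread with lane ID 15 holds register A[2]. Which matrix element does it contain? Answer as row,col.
11,6

L=15->gid=15>>2=3, tid=15&3=3
[2]->row 3+8=11  col 3·2+0=6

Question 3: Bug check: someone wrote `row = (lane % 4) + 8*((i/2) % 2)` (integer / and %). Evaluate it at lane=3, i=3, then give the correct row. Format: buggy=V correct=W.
buggy=11 correct=8

`(lane % 4) + 8*((i/2) % 2)`[3,3]->11
lane 3->3/4=0, 3 mod 4=3
i=3  r:0+8->8  c:2·3+1->7
row: 11 vs 8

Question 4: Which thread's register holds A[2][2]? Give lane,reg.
9,0

r=2→G=2,rhi=0  c=2→T=1,p=0
L=2*4+1=9  i=0*2+0=0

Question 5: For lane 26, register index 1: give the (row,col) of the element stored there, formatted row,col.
6,5

L=26->gid=26>>2=6, tid=26&3=2
[1]->row 6+0=6  col 2·2+1=5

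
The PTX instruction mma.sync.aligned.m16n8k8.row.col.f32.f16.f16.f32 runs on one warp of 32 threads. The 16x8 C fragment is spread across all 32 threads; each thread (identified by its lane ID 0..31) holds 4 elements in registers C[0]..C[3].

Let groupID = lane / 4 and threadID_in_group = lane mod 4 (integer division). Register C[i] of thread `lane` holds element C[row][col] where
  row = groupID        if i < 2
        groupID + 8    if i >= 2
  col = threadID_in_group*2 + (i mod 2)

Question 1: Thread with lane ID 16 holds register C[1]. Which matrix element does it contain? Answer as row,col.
lane 16: grp=4 (16/4), tig=0 (16%4)
i=1: r=4+0=4, c=0*2+1=1

4,1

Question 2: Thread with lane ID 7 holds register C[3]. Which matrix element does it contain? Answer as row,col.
L=7->gid=7>>2=1, tid=7&3=3
[3]->row 1+8=9  col 3·2+1=7

9,7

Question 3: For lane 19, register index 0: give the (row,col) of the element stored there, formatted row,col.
lane 19: gid=4 (19/4), tid=3 (19%4)
i=0: r=4+0=4, c=3*2+0=6

4,6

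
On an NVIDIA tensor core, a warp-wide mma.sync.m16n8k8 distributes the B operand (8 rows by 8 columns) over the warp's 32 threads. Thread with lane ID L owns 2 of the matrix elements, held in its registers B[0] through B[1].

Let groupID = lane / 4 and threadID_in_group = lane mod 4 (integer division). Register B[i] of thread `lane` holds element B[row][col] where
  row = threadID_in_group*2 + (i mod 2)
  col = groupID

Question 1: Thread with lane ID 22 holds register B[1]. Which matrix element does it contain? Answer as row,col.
5,5

lane 22: G=5 (22/4), T=2 (22%4)
i=1: r=2*2+1=5, c=G=5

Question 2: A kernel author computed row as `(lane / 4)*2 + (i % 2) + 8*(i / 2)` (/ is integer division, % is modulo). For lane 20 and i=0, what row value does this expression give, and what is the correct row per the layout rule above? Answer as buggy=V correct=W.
buggy=10 correct=0

`(lane / 4)*2 + (i % 2) + 8*(i / 2)`[20,0]->10
lane 20->20/4=5, 20 mod 4=0
i=0  r:2·0+0->0  c:5
row: 10 vs 0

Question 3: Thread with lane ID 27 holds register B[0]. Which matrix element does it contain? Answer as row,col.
6,6

L=27→G=27>>2=6, T=27&3=3
[0]→row 3·2+0=6  col G=6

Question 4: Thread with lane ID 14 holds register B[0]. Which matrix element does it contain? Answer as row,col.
4,3

lane 14: gid=3 (14/4), tid=2 (14%4)
i=0: r=2*2+0=4, c=gid=3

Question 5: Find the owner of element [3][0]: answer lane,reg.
1,1

c=0→G=0  r=3→T=1,p=1
L=0*4+1=1  i=1=1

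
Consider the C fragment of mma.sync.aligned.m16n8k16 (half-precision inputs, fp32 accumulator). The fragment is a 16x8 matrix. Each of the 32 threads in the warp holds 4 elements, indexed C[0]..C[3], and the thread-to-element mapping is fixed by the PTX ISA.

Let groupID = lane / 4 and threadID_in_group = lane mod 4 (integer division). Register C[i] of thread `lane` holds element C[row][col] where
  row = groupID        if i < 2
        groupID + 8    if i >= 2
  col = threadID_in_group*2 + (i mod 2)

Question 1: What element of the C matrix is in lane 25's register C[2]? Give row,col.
14,2

L=25⇒gr=25>>2=6, th=25&3=1
[2]⇒row 6+8=14  col 1·2+0=2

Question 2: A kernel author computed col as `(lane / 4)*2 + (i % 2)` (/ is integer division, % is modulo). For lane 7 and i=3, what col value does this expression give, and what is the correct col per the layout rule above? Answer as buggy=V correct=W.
buggy=3 correct=7

`(lane / 4)*2 + (i % 2)`[7,3]->3
lane 7: g=1 (7/4), t=3 (7%4)
i=3: r=1+8=9, c=3*2+1=7
col: 3 vs 7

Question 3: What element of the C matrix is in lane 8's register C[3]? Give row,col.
8: g=2,t=0
[3] (2+8,0*2+1) = (10,1)

10,1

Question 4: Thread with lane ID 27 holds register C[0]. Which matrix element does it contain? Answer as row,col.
6,6

lane 27: g=6 (27/4), t=3 (27%4)
i=0: r=6+0=6, c=3*2+0=6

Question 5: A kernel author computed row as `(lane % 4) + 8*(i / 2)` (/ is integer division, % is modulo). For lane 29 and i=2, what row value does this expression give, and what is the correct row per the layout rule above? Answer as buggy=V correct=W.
`(lane % 4) + 8*(i / 2)`[29,2]⇒9
L=29⇒gr=29>>2=7, th=29&3=1
[2]⇒row 7+8=15  col 1·2+0=2
row: 9 vs 15

buggy=9 correct=15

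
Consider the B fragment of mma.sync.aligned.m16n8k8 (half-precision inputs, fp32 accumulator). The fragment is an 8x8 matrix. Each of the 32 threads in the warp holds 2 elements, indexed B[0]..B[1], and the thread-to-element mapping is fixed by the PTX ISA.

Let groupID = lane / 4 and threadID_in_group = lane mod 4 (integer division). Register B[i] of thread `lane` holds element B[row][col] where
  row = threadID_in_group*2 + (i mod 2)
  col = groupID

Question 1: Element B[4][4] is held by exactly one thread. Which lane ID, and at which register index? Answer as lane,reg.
18,0

c:4=>grp=4  r:4=>tig=2,lo=0
L=4*4+2=18  i=0=0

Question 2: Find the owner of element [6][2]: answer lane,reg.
c=2→G=2  r=6→T=3,p=0
L=2*4+3=11  i=0=0

11,0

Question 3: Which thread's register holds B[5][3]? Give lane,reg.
14,1

c: 3->gid=3  r: 5->tid=2,i&1=1
L=3*4+2=14  i=1=1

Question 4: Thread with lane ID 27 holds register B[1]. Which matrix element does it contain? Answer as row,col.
7,6

L=27⇒gr=27>>2=6, th=27&3=3
[1]⇒row 3·2+1=7  col gr=6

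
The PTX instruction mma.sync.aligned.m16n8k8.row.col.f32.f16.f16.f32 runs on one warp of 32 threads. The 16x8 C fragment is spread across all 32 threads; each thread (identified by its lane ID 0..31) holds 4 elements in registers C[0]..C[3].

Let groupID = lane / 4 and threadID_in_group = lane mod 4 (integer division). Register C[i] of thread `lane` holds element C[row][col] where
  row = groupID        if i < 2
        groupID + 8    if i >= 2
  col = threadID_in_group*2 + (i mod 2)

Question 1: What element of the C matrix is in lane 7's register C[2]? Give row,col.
lane 7⇒7/4=1, 7 mod 4=3
i=2  r:1+8⇒9  c:2·3+0⇒6

9,6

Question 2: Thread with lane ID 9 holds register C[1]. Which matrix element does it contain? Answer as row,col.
2,3

L=9⇒gr=9>>2=2, th=9&3=1
[1]⇒row 2+0=2  col 1·2+1=3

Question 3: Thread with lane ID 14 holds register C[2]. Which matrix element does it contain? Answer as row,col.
lane 14: gr=3 (14/4), th=2 (14%4)
i=2: r=3+8=11, c=2*2+0=4

11,4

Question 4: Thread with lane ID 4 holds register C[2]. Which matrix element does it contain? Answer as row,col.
9,0

L=4->gid=4>>2=1, tid=4&3=0
[2]->row 1+8=9  col 0·2+0=0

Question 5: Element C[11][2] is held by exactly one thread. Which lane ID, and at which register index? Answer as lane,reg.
13,2

r: 11->gid=3,r8=1  c: 2->tid=1,i&1=0
L=3*4+1=13  i=1*2+0=2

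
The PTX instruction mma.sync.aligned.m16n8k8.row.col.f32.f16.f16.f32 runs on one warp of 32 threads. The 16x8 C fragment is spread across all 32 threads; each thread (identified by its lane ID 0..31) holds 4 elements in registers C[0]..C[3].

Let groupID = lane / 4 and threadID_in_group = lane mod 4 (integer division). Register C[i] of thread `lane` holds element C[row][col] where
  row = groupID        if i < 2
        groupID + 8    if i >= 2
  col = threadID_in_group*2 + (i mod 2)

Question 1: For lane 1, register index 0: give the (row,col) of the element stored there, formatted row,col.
L=1⇒gr=1>>2=0, th=1&3=1
[0]⇒row 0+0=0  col 1·2+0=2

0,2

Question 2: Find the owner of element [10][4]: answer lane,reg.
10,2

r=10->g=2,rb=1  c=4->t=2,b0=0
L=2*4+2=10  i=1*2+0=2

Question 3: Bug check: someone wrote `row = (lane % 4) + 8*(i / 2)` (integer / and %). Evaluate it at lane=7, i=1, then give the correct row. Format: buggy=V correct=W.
`(lane % 4) + 8*(i / 2)`[7,1]=>3
7: grp=1,tig=3
[1] (1+0,3*2+1) = (1,7)
row: 3 vs 1

buggy=3 correct=1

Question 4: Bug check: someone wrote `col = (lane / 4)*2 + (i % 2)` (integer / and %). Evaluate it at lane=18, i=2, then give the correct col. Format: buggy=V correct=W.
buggy=8 correct=4

`(lane / 4)*2 + (i % 2)`[18,2]⇒8
18: gr=4,th=2
[2] (4+8,2*2+0) = (12,4)
col: 8 vs 4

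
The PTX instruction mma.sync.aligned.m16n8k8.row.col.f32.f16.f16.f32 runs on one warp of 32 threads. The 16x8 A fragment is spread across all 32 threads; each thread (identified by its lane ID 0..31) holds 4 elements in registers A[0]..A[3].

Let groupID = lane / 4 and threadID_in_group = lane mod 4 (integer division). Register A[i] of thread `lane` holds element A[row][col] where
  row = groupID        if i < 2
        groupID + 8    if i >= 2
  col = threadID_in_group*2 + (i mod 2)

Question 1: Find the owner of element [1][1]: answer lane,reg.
r: 1->gid=1,r8=0  c: 1->tid=0,i&1=1
L=1*4+0=4  i=0*2+1=1

4,1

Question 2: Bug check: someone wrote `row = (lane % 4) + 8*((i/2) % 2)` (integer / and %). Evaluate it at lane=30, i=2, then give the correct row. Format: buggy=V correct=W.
buggy=10 correct=15

`(lane % 4) + 8*((i/2) % 2)`[30,2]->10
lane 30: g=7 (30/4), t=2 (30%4)
i=2: r=7+8=15, c=2*2+0=4
row: 10 vs 15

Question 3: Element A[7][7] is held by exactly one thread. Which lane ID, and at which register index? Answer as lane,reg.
r=7⇒gr=7,Rb=0  c=7⇒th=3,odd=1
L=7*4+3=31  i=0*2+1=1

31,1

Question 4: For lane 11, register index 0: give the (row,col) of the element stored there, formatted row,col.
2,6

L=11⇒gr=11>>2=2, th=11&3=3
[0]⇒row 2+0=2  col 3·2+0=6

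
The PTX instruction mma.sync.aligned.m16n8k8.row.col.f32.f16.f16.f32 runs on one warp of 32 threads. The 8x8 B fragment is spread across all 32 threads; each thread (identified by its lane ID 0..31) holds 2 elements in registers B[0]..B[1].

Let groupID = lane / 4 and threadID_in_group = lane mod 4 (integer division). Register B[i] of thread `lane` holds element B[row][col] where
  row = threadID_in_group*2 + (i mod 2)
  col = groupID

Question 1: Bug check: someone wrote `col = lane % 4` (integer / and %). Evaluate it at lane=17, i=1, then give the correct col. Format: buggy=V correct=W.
`lane % 4`[17,1]⇒1
17: gr=4,th=1
[1] (1*2+1,4) = (3,4)
col: 1 vs 4

buggy=1 correct=4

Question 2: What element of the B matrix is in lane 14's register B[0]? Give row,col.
lane 14: grp=3 (14/4), tig=2 (14%4)
i=0: r=2*2+0=4, c=grp=3

4,3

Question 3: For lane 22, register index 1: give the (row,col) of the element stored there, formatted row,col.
5,5

22: gr=5,th=2
[1] (2*2+1,5) = (5,5)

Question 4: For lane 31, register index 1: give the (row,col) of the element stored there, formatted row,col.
lane 31: gid=7 (31/4), tid=3 (31%4)
i=1: r=3*2+1=7, c=gid=7

7,7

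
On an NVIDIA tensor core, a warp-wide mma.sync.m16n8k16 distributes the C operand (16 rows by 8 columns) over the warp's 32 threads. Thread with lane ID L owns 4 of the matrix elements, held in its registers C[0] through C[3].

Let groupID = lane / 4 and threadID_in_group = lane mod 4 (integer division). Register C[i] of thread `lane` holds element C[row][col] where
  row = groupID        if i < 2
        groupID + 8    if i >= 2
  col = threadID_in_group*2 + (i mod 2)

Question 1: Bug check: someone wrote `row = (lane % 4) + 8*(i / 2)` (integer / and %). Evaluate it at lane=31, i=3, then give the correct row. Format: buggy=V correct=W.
`(lane % 4) + 8*(i / 2)`[31,3]⇒11
lane 31⇒31/4=7, 31 mod 4=3
i=3  r:7+8⇒15  c:2·3+1⇒7
row: 11 vs 15

buggy=11 correct=15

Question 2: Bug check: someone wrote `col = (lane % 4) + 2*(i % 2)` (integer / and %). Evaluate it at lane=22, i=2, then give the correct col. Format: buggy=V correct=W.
buggy=2 correct=4

`(lane % 4) + 2*(i % 2)`[22,2]->2
L=22->g=22>>2=5, t=22&3=2
[2]->row 5+8=13  col 2·2+0=4
col: 2 vs 4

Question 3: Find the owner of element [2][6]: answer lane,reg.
r: 2->gid=2,r8=0  c: 6->tid=3,i&1=0
L=2*4+3=11  i=0*2+0=0

11,0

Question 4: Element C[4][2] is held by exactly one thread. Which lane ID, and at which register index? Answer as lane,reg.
17,0

r: 4->gid=4,r8=0  c: 2->tid=1,i&1=0
L=4*4+1=17  i=0*2+0=0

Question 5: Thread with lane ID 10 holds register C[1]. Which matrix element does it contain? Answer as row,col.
lane 10->10/4=2, 10 mod 4=2
i=1  r:2+0->2  c:2·2+1->5

2,5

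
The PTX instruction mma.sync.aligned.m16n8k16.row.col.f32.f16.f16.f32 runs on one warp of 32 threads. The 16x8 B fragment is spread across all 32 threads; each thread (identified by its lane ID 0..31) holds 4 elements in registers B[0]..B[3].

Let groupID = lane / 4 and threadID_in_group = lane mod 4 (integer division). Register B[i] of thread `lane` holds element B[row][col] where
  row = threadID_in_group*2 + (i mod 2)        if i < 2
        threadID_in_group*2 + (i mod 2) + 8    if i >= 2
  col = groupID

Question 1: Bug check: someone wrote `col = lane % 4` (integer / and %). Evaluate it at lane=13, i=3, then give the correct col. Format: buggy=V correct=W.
buggy=1 correct=3

`lane % 4`[13,3]->1
lane 13->13/4=3, 13 mod 4=1
i=3  r:2·1+1+8->11  c:3
col: 1 vs 3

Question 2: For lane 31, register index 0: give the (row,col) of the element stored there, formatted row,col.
31: G=7,T=3
[0] (3*2+0+0,7) = (6,7)

6,7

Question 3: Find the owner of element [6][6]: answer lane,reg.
c=6→G=6  r=6→rhi=0,T=3,p=0
L=6*4+3=27  i=0*2+0=0

27,0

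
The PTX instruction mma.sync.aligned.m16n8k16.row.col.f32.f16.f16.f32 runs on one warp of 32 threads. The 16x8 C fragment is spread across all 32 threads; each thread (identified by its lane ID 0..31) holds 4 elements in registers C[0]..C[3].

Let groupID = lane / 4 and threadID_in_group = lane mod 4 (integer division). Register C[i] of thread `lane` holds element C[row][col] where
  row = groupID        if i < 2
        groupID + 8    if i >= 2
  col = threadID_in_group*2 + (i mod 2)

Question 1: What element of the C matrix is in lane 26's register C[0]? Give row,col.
lane 26->26/4=6, 26 mod 4=2
i=0  r:6+0->6  c:2·2+0->4

6,4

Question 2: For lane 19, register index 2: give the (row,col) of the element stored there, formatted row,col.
12,6

19: grp=4,tig=3
[2] (4+8,3*2+0) = (12,6)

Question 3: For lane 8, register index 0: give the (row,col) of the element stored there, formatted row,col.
2,0

lane 8->8/4=2, 8 mod 4=0
i=0  r:2+0->2  c:2·0+0->0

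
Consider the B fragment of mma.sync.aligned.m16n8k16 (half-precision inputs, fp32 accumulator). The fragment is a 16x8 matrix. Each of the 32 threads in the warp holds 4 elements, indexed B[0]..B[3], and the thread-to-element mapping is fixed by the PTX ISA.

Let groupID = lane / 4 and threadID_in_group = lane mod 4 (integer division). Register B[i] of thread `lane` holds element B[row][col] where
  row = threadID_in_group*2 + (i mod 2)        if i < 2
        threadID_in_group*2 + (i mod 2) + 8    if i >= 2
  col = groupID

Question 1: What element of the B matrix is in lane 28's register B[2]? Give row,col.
28: grp=7,tig=0
[2] (0*2+0+8,7) = (8,7)

8,7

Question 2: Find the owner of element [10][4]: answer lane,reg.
17,2

c: 4->gid=4  r: 10->r8=1,tid=1,i&1=0
L=4*4+1=17  i=1*2+0=2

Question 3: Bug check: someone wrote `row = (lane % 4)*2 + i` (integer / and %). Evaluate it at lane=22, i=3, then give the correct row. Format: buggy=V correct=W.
buggy=7 correct=13

`(lane % 4)*2 + i`[22,3]->7
L=22->g=22>>2=5, t=22&3=2
[3]->row 2·2+1+8=13  col g=5
row: 7 vs 13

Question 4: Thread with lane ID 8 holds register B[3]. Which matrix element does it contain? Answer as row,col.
9,2

lane 8: g=2 (8/4), t=0 (8%4)
i=3: r=0*2+1+8=9, c=g=2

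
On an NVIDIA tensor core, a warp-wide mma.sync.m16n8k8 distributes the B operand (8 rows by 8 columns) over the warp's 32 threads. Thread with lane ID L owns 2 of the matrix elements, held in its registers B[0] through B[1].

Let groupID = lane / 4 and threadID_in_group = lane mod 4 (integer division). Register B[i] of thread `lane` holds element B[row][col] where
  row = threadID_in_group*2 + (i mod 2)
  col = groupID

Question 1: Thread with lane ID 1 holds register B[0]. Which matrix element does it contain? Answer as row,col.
2,0

1: gr=0,th=1
[0] (1*2+0,0) = (2,0)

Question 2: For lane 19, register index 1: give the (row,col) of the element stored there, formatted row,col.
7,4

lane 19: grp=4 (19/4), tig=3 (19%4)
i=1: r=3*2+1=7, c=grp=4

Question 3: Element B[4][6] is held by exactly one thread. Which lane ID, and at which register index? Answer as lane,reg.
c=6⇒gr=6  r=4⇒th=2,odd=0
L=6*4+2=26  i=0=0

26,0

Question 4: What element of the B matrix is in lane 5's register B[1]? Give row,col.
5: g=1,t=1
[1] (1*2+1,1) = (3,1)

3,1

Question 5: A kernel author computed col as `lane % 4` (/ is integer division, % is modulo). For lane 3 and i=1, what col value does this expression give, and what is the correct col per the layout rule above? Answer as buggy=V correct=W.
buggy=3 correct=0

`lane % 4`[3,1]⇒3
L=3⇒gr=3>>2=0, th=3&3=3
[1]⇒row 3·2+1=7  col gr=0
col: 3 vs 0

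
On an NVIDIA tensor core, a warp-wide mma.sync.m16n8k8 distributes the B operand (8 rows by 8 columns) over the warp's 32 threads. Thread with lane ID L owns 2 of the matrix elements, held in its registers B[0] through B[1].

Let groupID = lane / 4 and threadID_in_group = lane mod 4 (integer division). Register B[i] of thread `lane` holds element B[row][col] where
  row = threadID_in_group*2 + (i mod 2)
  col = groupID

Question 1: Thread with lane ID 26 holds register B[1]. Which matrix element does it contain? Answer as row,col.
5,6

lane 26→26/4=6, 26 mod 4=2
i=1  r:2·2+1→5  c:6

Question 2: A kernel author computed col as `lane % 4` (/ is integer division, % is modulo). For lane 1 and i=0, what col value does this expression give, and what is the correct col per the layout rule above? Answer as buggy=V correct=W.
buggy=1 correct=0

`lane % 4`[1,0]->1
lane 1: gid=0 (1/4), tid=1 (1%4)
i=0: r=1*2+0=2, c=gid=0
col: 1 vs 0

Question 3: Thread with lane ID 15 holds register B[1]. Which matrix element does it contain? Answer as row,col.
7,3

lane 15->15/4=3, 15 mod 4=3
i=1  r:2·3+1->7  c:3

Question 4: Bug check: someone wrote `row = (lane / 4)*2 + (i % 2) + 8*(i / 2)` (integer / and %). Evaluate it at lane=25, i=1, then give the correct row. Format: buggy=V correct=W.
buggy=13 correct=3

`(lane / 4)*2 + (i % 2) + 8*(i / 2)`[25,1]→13
25: G=6,T=1
[1] (1*2+1,6) = (3,6)
row: 13 vs 3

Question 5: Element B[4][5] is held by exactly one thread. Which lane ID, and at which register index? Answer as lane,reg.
c=5->g=5  r=4->t=2,b0=0
L=5*4+2=22  i=0=0

22,0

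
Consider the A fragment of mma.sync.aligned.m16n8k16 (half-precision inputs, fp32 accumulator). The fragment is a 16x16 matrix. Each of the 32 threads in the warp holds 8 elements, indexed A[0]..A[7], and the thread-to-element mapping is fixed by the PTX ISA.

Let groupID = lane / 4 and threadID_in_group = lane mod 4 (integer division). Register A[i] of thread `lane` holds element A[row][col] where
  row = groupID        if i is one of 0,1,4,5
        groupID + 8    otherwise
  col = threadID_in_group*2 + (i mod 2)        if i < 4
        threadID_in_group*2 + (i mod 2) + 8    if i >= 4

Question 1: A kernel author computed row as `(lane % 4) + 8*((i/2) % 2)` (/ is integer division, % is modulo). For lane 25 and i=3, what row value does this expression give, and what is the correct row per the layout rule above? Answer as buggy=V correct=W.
buggy=9 correct=14

`(lane % 4) + 8*((i/2) % 2)`[25,3]⇒9
lane 25⇒25/4=6, 25 mod 4=1
i=3  r:6+8⇒14  c:2·1+1+0⇒3
row: 9 vs 14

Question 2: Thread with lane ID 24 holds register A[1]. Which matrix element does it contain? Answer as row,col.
L=24→G=24>>2=6, T=24&3=0
[1]→row 6+0=6  col 0·2+1+0=1

6,1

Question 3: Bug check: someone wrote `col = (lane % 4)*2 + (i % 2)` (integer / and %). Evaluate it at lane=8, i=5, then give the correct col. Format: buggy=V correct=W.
`(lane % 4)*2 + (i % 2)`[8,5]⇒1
L=8⇒gr=8>>2=2, th=8&3=0
[5]⇒row 2+0=2  col 0·2+1+8=9
col: 1 vs 9

buggy=1 correct=9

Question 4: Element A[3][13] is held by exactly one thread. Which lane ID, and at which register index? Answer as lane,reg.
14,5

r=3⇒gr=3,Rb=0  c=13⇒Cb=1,th=2,odd=1
L=3*4+2=14  i=1*4+0*2+1=5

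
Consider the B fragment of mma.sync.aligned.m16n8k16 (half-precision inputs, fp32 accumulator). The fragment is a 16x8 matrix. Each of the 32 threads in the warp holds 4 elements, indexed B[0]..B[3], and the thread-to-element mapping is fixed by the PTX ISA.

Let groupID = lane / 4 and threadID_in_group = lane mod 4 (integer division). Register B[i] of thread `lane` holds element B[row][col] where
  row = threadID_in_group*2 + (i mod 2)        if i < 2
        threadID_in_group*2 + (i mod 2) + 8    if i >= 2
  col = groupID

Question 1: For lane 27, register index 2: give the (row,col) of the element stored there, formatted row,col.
14,6

lane 27: grp=6 (27/4), tig=3 (27%4)
i=2: r=3*2+0+8=14, c=grp=6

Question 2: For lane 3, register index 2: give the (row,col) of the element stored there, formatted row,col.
lane 3->3/4=0, 3 mod 4=3
i=2  r:2·3+0+8->14  c:0

14,0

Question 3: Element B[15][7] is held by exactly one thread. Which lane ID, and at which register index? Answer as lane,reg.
31,3

c:7=>grp=7  r:15=>rB=1,tig=3,lo=1
L=7*4+3=31  i=1*2+1=3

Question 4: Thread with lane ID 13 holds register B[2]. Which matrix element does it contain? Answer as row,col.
10,3

L=13⇒gr=13>>2=3, th=13&3=1
[2]⇒row 1·2+0+8=10  col gr=3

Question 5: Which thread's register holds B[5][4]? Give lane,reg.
c:4=>grp=4  r:5=>rB=0,tig=2,lo=1
L=4*4+2=18  i=0*2+1=1

18,1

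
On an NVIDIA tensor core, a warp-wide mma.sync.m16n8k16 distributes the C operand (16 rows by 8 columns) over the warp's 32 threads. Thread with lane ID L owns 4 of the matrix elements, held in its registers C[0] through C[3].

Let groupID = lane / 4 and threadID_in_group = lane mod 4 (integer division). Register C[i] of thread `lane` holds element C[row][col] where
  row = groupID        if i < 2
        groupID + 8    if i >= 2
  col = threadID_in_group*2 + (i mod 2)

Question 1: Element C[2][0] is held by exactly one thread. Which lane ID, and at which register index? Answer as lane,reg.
r=2->g=2,rb=0  c=0->t=0,b0=0
L=2*4+0=8  i=0*2+0=0

8,0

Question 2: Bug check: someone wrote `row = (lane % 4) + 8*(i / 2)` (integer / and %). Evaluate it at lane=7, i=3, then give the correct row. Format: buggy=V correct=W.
`(lane % 4) + 8*(i / 2)`[7,3]→11
L=7→G=7>>2=1, T=7&3=3
[3]→row 1+8=9  col 3·2+1=7
row: 11 vs 9

buggy=11 correct=9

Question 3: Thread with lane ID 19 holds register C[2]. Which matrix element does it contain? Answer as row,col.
lane 19⇒19/4=4, 19 mod 4=3
i=2  r:4+8⇒12  c:2·3+0⇒6

12,6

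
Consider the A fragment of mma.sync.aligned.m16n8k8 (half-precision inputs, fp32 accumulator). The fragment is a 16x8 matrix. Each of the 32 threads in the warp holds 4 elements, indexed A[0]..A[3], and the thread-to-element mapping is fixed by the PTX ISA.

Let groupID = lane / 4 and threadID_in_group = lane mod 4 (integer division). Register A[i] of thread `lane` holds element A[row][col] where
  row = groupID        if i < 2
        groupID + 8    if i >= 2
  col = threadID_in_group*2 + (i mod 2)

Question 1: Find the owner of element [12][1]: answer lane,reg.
16,3

r=12->g=4,rb=1  c=1->t=0,b0=1
L=4*4+0=16  i=1*2+1=3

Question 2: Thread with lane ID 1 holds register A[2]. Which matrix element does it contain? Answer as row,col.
8,2

lane 1: grp=0 (1/4), tig=1 (1%4)
i=2: r=0+8=8, c=1*2+0=2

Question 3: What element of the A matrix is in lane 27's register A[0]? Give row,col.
6,6

L=27⇒gr=27>>2=6, th=27&3=3
[0]⇒row 6+0=6  col 3·2+0=6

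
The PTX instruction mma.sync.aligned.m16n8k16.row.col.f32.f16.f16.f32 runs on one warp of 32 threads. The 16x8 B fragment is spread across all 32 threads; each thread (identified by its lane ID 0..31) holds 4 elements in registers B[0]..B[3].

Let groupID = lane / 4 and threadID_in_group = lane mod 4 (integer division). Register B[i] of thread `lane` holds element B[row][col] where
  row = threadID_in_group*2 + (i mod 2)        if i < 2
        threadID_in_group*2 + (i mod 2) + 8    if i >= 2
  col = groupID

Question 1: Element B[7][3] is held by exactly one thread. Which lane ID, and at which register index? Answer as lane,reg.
15,1

c:3=>grp=3  r:7=>rB=0,tig=3,lo=1
L=3*4+3=15  i=0*2+1=1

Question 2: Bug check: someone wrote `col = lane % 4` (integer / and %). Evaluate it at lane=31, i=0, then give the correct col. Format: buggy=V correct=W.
`lane % 4`[31,0]→3
lane 31→31/4=7, 31 mod 4=3
i=0  r:2·3+0+0→6  c:7
col: 3 vs 7

buggy=3 correct=7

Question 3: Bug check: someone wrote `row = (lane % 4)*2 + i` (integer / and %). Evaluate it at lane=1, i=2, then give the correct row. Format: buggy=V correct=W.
`(lane % 4)*2 + i`[1,2]->4
lane 1->1/4=0, 1 mod 4=1
i=2  r:2·1+0+8->10  c:0
row: 4 vs 10

buggy=4 correct=10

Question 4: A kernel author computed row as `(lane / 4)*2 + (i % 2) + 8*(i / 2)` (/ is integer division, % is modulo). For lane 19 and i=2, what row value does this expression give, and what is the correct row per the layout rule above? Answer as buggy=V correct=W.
`(lane / 4)*2 + (i % 2) + 8*(i / 2)`[19,2]->16
lane 19->19/4=4, 19 mod 4=3
i=2  r:2·3+0+8->14  c:4
row: 16 vs 14

buggy=16 correct=14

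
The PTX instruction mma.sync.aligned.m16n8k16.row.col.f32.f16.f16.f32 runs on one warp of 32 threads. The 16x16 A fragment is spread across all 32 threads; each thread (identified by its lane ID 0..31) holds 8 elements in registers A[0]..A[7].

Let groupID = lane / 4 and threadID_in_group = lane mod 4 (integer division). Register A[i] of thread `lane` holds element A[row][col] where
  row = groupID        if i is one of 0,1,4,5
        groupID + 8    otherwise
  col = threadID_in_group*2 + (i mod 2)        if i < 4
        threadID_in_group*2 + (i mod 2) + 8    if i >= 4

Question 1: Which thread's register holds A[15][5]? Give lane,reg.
r: 15->gid=7,r8=1  c: 5->c8=0,tid=2,i&1=1
L=7*4+2=30  i=0*4+1*2+1=3

30,3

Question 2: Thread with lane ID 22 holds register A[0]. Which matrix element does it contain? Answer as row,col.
lane 22->22/4=5, 22 mod 4=2
i=0  r:5+0->5  c:2·2+0+0->4

5,4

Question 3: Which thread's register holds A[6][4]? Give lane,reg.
r=6->g=6,rb=0  c=4->cb=0,t=2,b0=0
L=6*4+2=26  i=0*4+0*2+0=0

26,0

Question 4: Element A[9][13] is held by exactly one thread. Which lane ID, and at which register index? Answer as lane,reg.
6,7

r: 9->gid=1,r8=1  c: 13->c8=1,tid=2,i&1=1
L=1*4+2=6  i=1*4+1*2+1=7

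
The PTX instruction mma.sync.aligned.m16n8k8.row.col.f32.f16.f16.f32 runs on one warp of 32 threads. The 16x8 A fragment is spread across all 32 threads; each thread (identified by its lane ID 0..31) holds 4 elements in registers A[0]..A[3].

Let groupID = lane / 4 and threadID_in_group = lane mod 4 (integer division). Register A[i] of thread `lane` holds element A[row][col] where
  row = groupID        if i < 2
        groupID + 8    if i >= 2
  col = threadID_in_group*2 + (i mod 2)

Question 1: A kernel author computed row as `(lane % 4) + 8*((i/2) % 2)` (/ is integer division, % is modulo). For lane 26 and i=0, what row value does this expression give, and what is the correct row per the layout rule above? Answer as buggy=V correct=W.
`(lane % 4) + 8*((i/2) % 2)`[26,0]⇒2
L=26⇒gr=26>>2=6, th=26&3=2
[0]⇒row 6+0=6  col 2·2+0=4
row: 2 vs 6

buggy=2 correct=6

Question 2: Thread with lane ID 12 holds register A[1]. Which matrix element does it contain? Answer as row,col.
12: grp=3,tig=0
[1] (3+0,0*2+1) = (3,1)

3,1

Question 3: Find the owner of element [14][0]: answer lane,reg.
24,2

r:14=>grp=6,rB=1  c:0=>tig=0,lo=0
L=6*4+0=24  i=1*2+0=2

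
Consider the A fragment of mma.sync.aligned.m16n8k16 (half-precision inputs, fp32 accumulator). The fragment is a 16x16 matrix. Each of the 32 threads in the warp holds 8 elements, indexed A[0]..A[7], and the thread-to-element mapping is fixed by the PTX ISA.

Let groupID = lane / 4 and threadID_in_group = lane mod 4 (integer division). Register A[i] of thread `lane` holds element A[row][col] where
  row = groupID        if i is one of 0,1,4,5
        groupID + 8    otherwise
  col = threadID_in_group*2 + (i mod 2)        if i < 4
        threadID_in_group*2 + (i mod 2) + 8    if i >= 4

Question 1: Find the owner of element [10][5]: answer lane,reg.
10,3

r=10→G=2,rhi=1  c=5→chi=0,T=2,p=1
L=2*4+2=10  i=0*4+1*2+1=3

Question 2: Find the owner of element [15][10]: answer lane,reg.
29,6

r=15→G=7,rhi=1  c=10→chi=1,T=1,p=0
L=7*4+1=29  i=1*4+1*2+0=6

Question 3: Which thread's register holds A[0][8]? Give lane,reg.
0,4

r: 0->gid=0,r8=0  c: 8->c8=1,tid=0,i&1=0
L=0*4+0=0  i=1*4+0*2+0=4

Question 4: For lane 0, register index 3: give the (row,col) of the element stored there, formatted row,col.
8,1

lane 0->0/4=0, 0 mod 4=0
i=3  r:0+8->8  c:2·0+1+0->1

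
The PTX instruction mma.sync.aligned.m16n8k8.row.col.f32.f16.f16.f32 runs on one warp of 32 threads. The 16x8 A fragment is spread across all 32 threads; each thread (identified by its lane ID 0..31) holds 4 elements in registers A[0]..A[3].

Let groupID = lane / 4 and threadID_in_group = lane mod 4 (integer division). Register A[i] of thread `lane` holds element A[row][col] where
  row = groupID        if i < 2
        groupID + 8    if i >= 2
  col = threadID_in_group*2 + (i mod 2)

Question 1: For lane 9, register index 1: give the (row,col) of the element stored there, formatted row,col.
9: gid=2,tid=1
[1] (2+0,1*2+1) = (2,3)

2,3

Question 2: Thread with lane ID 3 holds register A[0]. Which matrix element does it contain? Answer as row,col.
L=3→G=3>>2=0, T=3&3=3
[0]→row 0+0=0  col 3·2+0=6

0,6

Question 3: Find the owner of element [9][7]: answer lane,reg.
7,3

r=9→G=1,rhi=1  c=7→T=3,p=1
L=1*4+3=7  i=1*2+1=3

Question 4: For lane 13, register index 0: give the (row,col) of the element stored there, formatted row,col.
13: G=3,T=1
[0] (3+0,1*2+0) = (3,2)

3,2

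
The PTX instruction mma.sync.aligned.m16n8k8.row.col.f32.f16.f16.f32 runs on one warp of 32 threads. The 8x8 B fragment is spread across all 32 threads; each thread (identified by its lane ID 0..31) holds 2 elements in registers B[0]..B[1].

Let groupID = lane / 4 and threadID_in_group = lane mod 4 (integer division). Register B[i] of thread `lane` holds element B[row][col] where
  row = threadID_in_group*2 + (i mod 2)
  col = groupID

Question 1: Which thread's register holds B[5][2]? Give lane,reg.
c=2⇒gr=2  r=5⇒th=2,odd=1
L=2*4+2=10  i=1=1

10,1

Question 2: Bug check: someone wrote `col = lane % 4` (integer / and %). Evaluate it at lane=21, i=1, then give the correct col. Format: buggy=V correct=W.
buggy=1 correct=5

`lane % 4`[21,1]->1
lane 21->21/4=5, 21 mod 4=1
i=1  r:2·1+1->3  c:5
col: 1 vs 5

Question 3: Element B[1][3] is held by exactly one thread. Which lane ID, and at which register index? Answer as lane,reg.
c=3⇒gr=3  r=1⇒th=0,odd=1
L=3*4+0=12  i=1=1

12,1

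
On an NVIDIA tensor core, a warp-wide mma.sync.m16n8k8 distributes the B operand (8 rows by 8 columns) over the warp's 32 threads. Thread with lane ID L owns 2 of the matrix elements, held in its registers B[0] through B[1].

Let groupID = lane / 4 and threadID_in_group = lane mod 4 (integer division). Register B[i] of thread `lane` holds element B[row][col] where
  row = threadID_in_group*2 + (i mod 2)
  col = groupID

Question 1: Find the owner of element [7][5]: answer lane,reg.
23,1

c=5⇒gr=5  r=7⇒th=3,odd=1
L=5*4+3=23  i=1=1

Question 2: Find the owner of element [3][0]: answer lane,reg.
c=0->g=0  r=3->t=1,b0=1
L=0*4+1=1  i=1=1

1,1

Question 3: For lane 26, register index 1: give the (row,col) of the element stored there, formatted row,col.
5,6

26: G=6,T=2
[1] (2*2+1,6) = (5,6)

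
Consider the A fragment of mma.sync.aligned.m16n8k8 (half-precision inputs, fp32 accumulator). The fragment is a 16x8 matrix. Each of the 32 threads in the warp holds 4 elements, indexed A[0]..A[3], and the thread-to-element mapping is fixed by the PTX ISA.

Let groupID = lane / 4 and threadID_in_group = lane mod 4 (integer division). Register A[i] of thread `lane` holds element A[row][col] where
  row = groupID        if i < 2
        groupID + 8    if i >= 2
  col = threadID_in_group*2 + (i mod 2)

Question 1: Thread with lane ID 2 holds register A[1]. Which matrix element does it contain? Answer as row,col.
2: G=0,T=2
[1] (0+0,2*2+1) = (0,5)

0,5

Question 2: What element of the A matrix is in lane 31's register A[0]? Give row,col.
L=31=>grp=31>>2=7, tig=31&3=3
[0]=>row 7+0=7  col 3·2+0=6

7,6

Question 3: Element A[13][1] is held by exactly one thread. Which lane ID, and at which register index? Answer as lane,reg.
r: 13->gid=5,r8=1  c: 1->tid=0,i&1=1
L=5*4+0=20  i=1*2+1=3

20,3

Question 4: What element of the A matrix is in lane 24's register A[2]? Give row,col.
14,0

24: gid=6,tid=0
[2] (6+8,0*2+0) = (14,0)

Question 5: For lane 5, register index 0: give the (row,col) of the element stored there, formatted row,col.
1,2

lane 5: gid=1 (5/4), tid=1 (5%4)
i=0: r=1+0=1, c=1*2+0=2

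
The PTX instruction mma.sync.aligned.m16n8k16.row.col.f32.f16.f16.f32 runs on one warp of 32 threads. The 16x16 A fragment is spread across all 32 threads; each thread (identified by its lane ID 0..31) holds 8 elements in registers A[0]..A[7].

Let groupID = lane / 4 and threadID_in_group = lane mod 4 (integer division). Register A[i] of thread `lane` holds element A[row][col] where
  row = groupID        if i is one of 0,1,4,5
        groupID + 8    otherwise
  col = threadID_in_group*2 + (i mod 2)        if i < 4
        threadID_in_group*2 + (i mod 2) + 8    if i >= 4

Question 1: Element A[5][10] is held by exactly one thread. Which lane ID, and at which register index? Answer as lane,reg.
r=5⇒gr=5,Rb=0  c=10⇒Cb=1,th=1,odd=0
L=5*4+1=21  i=1*4+0*2+0=4

21,4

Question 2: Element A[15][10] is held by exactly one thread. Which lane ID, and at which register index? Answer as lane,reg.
29,6

r=15->g=7,rb=1  c=10->cb=1,t=1,b0=0
L=7*4+1=29  i=1*4+1*2+0=6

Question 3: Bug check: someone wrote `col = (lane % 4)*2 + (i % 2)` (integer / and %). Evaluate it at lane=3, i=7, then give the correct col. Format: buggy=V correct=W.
`(lane % 4)*2 + (i % 2)`[3,7]⇒7
L=3⇒gr=3>>2=0, th=3&3=3
[7]⇒row 0+8=8  col 3·2+1+8=15
col: 7 vs 15

buggy=7 correct=15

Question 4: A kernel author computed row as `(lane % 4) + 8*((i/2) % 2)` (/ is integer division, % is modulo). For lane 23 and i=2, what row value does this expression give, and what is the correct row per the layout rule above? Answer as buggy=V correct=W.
`(lane % 4) + 8*((i/2) % 2)`[23,2]→11
lane 23: G=5 (23/4), T=3 (23%4)
i=2: r=5+8=13, c=3*2+0+0=6
row: 11 vs 13

buggy=11 correct=13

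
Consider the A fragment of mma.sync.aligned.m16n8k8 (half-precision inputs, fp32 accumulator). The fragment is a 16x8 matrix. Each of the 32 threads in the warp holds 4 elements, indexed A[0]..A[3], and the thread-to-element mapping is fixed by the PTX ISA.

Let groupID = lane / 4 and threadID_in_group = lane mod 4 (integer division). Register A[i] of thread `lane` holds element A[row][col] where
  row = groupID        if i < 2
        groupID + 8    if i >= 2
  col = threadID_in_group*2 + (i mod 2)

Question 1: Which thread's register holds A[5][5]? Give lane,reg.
r:5=>grp=5,rB=0  c:5=>tig=2,lo=1
L=5*4+2=22  i=0*2+1=1

22,1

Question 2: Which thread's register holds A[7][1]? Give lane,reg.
r=7⇒gr=7,Rb=0  c=1⇒th=0,odd=1
L=7*4+0=28  i=0*2+1=1

28,1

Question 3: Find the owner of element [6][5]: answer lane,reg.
26,1

r: 6->gid=6,r8=0  c: 5->tid=2,i&1=1
L=6*4+2=26  i=0*2+1=1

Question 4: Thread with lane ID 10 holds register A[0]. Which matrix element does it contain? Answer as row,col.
L=10→G=10>>2=2, T=10&3=2
[0]→row 2+0=2  col 2·2+0=4

2,4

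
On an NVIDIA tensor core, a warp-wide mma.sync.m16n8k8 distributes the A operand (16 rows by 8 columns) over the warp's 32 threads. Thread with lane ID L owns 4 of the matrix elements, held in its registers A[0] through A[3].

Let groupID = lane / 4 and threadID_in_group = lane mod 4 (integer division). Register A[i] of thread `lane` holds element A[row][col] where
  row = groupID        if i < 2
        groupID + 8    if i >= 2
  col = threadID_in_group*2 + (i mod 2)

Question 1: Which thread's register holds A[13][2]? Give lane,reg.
r=13→G=5,rhi=1  c=2→T=1,p=0
L=5*4+1=21  i=1*2+0=2

21,2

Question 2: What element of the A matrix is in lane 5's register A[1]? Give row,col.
5: grp=1,tig=1
[1] (1+0,1*2+1) = (1,3)

1,3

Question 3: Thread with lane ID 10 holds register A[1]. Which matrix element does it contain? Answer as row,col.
2,5

lane 10: G=2 (10/4), T=2 (10%4)
i=1: r=2+0=2, c=2*2+1=5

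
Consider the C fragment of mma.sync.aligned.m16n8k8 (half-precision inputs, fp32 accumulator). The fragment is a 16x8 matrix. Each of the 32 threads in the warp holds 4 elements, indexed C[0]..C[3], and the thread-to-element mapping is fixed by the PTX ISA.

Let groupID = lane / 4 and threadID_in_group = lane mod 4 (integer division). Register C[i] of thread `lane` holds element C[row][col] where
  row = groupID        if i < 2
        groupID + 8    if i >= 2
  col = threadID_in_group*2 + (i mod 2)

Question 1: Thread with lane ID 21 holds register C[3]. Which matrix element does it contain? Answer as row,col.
13,3

lane 21->21/4=5, 21 mod 4=1
i=3  r:5+8->13  c:2·1+1->3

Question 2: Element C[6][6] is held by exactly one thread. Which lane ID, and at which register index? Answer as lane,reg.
r=6->g=6,rb=0  c=6->t=3,b0=0
L=6*4+3=27  i=0*2+0=0

27,0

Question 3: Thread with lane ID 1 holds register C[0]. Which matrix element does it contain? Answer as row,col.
lane 1→1/4=0, 1 mod 4=1
i=0  r:0+0→0  c:2·1+0→2

0,2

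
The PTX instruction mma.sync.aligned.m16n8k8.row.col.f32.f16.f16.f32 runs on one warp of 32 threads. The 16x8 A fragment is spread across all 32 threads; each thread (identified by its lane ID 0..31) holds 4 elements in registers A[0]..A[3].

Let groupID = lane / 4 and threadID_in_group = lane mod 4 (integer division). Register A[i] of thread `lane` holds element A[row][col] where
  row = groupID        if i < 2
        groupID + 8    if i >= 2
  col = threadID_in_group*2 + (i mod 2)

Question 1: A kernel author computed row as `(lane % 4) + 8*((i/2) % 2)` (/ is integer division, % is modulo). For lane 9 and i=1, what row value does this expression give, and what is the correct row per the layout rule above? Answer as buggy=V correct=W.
`(lane % 4) + 8*((i/2) % 2)`[9,1]⇒1
lane 9: gr=2 (9/4), th=1 (9%4)
i=1: r=2+0=2, c=1*2+1=3
row: 1 vs 2

buggy=1 correct=2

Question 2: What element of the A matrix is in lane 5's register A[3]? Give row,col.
9,3

5: g=1,t=1
[3] (1+8,1*2+1) = (9,3)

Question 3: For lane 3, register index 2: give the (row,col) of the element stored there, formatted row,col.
8,6

L=3->gid=3>>2=0, tid=3&3=3
[2]->row 0+8=8  col 3·2+0=6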